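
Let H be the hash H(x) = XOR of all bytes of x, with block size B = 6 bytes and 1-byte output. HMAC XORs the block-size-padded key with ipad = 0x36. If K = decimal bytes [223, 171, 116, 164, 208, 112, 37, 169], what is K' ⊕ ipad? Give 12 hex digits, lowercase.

Key decimal bytes [223, 171, 116, 164, 208, 112, 37, 169] = df ab 74 a4 d0 70 25 a9 is 8 bytes > B = 6, so hash it first: H(key) = 88, then zero-pad to 6 bytes: K' = 88 00 00 00 00 00.
XOR each byte with 0x36: 88⊕36=be, 00⊕36=36, 00⊕36=36, 00⊕36=36, 00⊕36=36, 00⊕36=36.

be3636363636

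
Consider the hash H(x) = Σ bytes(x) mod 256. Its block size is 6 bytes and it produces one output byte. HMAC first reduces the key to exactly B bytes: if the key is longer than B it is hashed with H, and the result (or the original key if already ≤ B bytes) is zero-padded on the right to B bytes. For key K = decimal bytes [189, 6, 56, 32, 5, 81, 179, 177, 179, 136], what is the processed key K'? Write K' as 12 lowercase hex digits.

|K| = 10 > B = 6, so first hash the key.
H(K): sum = 189+6+56+32+5+81+179+177+179+136 = 1040; mod 256 = 16 → 10.
Zero-pad H(K) = 10 to 6 bytes: K' = 10 00 00 00 00 00.

100000000000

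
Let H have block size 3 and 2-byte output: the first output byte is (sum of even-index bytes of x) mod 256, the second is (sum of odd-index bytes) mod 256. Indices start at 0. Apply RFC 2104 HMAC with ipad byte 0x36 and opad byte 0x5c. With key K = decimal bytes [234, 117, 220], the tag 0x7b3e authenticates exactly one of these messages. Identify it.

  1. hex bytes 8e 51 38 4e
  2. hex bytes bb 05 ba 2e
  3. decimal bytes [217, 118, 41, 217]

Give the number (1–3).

3

Key decimal bytes [234, 117, 220] = ea 75 dc is exactly B = 3 bytes: K' = ea 75 dc.
K' ⊕ ipad = dc 43 ea; K' ⊕ opad = b6 29 80.
m1: inner = H(dc 43 ea 8e 51 38 4e) = 65 09; tag = H(b6 29 80 65 09) = 3f8e
m2: inner = H(dc 43 ea bb 05 ba 2e) = f9 b8; tag = H(b6 29 80 f9 b8) = ee22
m3: inner = H(dc 43 ea d9 76 29 d9) = 15 45; tag = H(b6 29 80 15 45) = 7b3e ← matches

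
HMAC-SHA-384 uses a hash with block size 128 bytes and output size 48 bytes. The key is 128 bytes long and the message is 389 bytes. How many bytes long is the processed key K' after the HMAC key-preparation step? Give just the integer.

128

Key is 128 ≤ 128 bytes, zero-padded: |K'| = 128.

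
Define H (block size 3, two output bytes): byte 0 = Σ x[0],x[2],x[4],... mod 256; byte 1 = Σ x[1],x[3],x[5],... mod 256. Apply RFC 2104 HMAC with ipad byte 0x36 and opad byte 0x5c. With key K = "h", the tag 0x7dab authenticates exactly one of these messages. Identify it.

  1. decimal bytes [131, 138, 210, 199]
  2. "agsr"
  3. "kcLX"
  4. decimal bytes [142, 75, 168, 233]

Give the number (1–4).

Key "h" = 68 is 1 byte ≤ B = 3; zero-pad to 3 bytes: K' = 68 00 00.
K' ⊕ ipad = 5e 36 36; K' ⊕ opad = 34 5c 5c.
m1: inner = H(5e 36 36 83 8a d2 c7) = e5 8b; tag = H(34 5c 5c e5 8b) = 1b41
m2: inner = H(5e 36 36 61 67 73 72) = 6d 0a; tag = H(34 5c 5c 6d 0a) = 9ac9
m3: inner = H(5e 36 36 6b 63 4c 58) = 4f ed; tag = H(34 5c 5c 4f ed) = 7dab ← matches
m4: inner = H(5e 36 36 8e 4b a8 e9) = c8 6c; tag = H(34 5c 5c c8 6c) = fc24

3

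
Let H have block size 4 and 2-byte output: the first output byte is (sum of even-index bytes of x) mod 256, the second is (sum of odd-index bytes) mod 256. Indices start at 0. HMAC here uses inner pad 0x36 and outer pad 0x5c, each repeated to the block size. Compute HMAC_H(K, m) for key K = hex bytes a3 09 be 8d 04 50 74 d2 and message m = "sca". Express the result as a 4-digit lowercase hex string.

Key hex bytes a3 09 be 8d 04 50 74 d2 is 8 bytes > B = 4, so hash it first: H(key) = d9 b8, then zero-pad to 4 bytes: K' = d9 b8 00 00.
K' ⊕ ipad = ef 8e 36 36.  K' ⊕ opad = 85 e4 5c 5c.
Inner input = (K'⊕ipad) ∥ m = ef 8e 36 36 ∥ 73 63 61.
Inner hash: even-index sum = 505 mod 256 = 249; odd-index sum = 295 mod 256 = 39 → f9 27.
Outer input = (K'⊕opad) ∥ inner = 85 e4 5c 5c ∥ f9 27.
Outer hash (tag): even-index sum = 474 mod 256 = 218; odd-index sum = 359 mod 256 = 103 → da 67.

da67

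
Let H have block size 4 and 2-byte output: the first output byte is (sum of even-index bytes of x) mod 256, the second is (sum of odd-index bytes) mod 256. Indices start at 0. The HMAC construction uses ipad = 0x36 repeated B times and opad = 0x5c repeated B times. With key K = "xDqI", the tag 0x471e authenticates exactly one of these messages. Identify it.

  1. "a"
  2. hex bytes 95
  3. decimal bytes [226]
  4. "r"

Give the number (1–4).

Key "xDqI" = 78 44 71 49 is exactly B = 4 bytes: K' = 78 44 71 49.
K' ⊕ ipad = 4e 72 47 7f; K' ⊕ opad = 24 18 2d 15.
m1: inner = H(4e 72 47 7f 61) = f6 f1; tag = H(24 18 2d 15 f6 f1) = 471e ← matches
m2: inner = H(4e 72 47 7f 95) = 2a f1; tag = H(24 18 2d 15 2a f1) = 7b1e
m3: inner = H(4e 72 47 7f e2) = 77 f1; tag = H(24 18 2d 15 77 f1) = c81e
m4: inner = H(4e 72 47 7f 72) = 07 f1; tag = H(24 18 2d 15 07 f1) = 581e

1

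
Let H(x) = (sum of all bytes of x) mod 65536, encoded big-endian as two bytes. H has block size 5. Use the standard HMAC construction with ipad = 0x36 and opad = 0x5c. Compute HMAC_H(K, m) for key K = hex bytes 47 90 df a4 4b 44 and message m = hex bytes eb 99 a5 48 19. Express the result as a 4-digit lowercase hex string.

Key hex bytes 47 90 df a4 4b 44 is 6 bytes > B = 5, so hash it first: H(key) = 02 e9, then zero-pad to 5 bytes: K' = 02 e9 00 00 00.
K' ⊕ ipad = 34 df 36 36 36.  K' ⊕ opad = 5e b5 5c 5c 5c.
Inner input = (K'⊕ipad) ∥ m = 34 df 36 36 36 ∥ eb 99 a5 48 19.
Inner hash: sum = 52+223+54+54+54+235+153+165+72+25 = 1087 → 04 3f.
Outer input = (K'⊕opad) ∥ inner = 5e b5 5c 5c 5c ∥ 04 3f.
Outer hash (tag): sum = 94+181+92+92+92+4+63 = 618 → 02 6a.

026a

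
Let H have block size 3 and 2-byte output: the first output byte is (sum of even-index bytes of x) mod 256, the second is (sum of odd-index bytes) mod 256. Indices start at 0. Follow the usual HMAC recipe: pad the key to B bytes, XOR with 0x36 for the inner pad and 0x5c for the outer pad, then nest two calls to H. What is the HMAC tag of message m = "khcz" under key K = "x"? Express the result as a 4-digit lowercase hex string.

84c2

Key "x" = 78 is 1 byte ≤ B = 3; zero-pad to 3 bytes: K' = 78 00 00.
K' ⊕ ipad = 4e 36 36.  K' ⊕ opad = 24 5c 5c.
Inner input = (K'⊕ipad) ∥ m = 4e 36 36 ∥ 6b 68 63 7a.
Inner hash: even-index sum = 358 mod 256 = 102; odd-index sum = 260 mod 256 = 4 → 66 04.
Outer input = (K'⊕opad) ∥ inner = 24 5c 5c ∥ 66 04.
Outer hash (tag): even-index sum = 132 mod 256 = 132; odd-index sum = 194 mod 256 = 194 → 84 c2.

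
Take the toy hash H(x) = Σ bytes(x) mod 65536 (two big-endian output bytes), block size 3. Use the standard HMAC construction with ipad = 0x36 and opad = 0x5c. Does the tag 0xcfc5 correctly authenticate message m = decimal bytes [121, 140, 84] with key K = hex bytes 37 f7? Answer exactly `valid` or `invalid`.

Key hex bytes 37 f7 is 2 bytes ≤ B = 3; zero-pad to 3 bytes: K' = 37 f7 00.
K' ⊕ ipad = 01 c1 36; K' ⊕ opad = 6b ab 5c.
Inner hash: sum = 1+193+54+121+140+84 = 593 → 02 51.
Outer hash (recomputed tag): sum = 107+171+92+2+81 = 453 → 01 c5.
Recomputed tag = 01c5; claimed = cfc5 → mismatch.

invalid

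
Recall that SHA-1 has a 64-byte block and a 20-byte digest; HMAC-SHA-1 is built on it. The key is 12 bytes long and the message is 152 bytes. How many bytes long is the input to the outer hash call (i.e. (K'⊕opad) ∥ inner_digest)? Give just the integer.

Key is 12 ≤ 64 bytes, zero-padded: |K'| = 64.
Outer input = (K'⊕opad) ∥ H(inner) → 64 + 20 = 84 bytes.

84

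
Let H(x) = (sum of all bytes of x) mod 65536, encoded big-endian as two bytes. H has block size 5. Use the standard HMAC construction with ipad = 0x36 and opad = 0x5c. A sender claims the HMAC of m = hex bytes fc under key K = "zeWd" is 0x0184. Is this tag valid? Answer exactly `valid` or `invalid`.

Key "zeWd" = 7a 65 57 64 is 4 bytes ≤ B = 5; zero-pad to 5 bytes: K' = 7a 65 57 64 00.
K' ⊕ ipad = 4c 53 61 52 36; K' ⊕ opad = 26 39 0b 38 5c.
Inner hash: sum = 76+83+97+82+54+252 = 644 → 02 84.
Outer hash (recomputed tag): sum = 38+57+11+56+92+2+132 = 388 → 01 84.
Recomputed tag = 0184; claimed = 0184 → match.

valid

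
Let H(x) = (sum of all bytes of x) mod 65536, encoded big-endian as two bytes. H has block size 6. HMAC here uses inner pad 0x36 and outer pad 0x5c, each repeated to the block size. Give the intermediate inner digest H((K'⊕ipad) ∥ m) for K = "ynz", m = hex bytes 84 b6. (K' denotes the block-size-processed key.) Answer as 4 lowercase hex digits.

02cf

Key "ynz" = 79 6e 7a is 3 bytes ≤ B = 6; zero-pad to 6 bytes: K' = 79 6e 7a 00 00 00.
K' ⊕ ipad = 4f 58 4c 36 36 36.
Inner input = 4f 58 4c 36 36 36 ∥ 84 b6.
Inner hash: sum = 79+88+76+54+54+54+132+182 = 719 → 02 cf.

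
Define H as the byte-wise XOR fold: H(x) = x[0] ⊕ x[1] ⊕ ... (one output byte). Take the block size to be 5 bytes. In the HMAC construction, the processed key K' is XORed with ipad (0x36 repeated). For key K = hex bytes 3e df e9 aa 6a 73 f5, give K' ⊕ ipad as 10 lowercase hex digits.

7836363636

Key hex bytes 3e df e9 aa 6a 73 f5 is 7 bytes > B = 5, so hash it first: H(key) = 4e, then zero-pad to 5 bytes: K' = 4e 00 00 00 00.
XOR each byte with 0x36: 4e⊕36=78, 00⊕36=36, 00⊕36=36, 00⊕36=36, 00⊕36=36.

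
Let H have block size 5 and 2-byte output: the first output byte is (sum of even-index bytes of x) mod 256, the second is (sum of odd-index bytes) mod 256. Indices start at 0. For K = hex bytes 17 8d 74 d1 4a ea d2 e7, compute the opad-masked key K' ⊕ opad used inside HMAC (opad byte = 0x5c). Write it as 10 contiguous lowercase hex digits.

Key hex bytes 17 8d 74 d1 4a ea d2 e7 is 8 bytes > B = 5, so hash it first: H(key) = a7 2f, then zero-pad to 5 bytes: K' = a7 2f 00 00 00.
XOR each byte with 0x5c: a7⊕5c=fb, 2f⊕5c=73, 00⊕5c=5c, 00⊕5c=5c, 00⊕5c=5c.

fb735c5c5c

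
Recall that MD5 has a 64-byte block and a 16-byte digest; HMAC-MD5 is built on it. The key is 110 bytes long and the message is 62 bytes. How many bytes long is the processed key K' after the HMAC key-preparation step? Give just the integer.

64

Key is 110 > 64 bytes, so it is hashed to 16 bytes then zero-padded to 64: |K'| = 64.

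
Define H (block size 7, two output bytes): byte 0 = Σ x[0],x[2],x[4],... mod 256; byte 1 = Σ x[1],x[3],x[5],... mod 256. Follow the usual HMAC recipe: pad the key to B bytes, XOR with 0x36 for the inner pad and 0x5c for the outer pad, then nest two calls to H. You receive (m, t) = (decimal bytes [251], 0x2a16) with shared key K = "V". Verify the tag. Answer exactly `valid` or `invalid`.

invalid

Key "V" = 56 is 1 byte ≤ B = 7; zero-pad to 7 bytes: K' = 56 00 00 00 00 00 00.
K' ⊕ ipad = 60 36 36 36 36 36 36; K' ⊕ opad = 0a 5c 5c 5c 5c 5c 5c.
Inner hash: even-index sum = 258 mod 256 = 2; odd-index sum = 413 mod 256 = 157 → 02 9d.
Outer hash (recomputed tag): even-index sum = 443 mod 256 = 187; odd-index sum = 278 mod 256 = 22 → bb 16.
Recomputed tag = bb16; claimed = 2a16 → mismatch.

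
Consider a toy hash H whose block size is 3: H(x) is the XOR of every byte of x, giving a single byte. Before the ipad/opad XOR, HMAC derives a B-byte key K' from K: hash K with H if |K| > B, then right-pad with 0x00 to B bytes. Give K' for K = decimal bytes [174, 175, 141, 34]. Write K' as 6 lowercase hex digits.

|K| = 4 > B = 3, so first hash the key.
H(K): XOR ae⊕af⊕8d⊕22 = ae.
Zero-pad H(K) = ae to 3 bytes: K' = ae 00 00.

ae0000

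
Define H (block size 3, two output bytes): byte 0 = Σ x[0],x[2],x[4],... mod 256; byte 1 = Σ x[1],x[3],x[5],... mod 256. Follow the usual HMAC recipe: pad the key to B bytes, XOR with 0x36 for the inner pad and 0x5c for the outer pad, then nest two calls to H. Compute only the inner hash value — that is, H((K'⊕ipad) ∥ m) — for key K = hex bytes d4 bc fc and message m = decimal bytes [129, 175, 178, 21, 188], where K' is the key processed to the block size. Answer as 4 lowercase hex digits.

Key hex bytes d4 bc fc is exactly B = 3 bytes: K' = d4 bc fc.
K' ⊕ ipad = e2 8a ca.
Inner input = e2 8a ca ∥ 81 af b2 15 bc.
Inner hash: even-index sum = 624 mod 256 = 112; odd-index sum = 633 mod 256 = 121 → 70 79.

7079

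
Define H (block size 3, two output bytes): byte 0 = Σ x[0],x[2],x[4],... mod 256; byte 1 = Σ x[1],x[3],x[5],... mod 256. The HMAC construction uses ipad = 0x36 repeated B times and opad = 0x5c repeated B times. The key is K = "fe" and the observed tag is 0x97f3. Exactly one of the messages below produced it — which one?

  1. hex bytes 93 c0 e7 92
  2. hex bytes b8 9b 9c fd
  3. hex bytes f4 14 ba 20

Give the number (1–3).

3

Key "fe" = 66 65 is 2 bytes ≤ B = 3; zero-pad to 3 bytes: K' = 66 65 00.
K' ⊕ ipad = 50 53 36; K' ⊕ opad = 3a 39 5c.
m1: inner = H(50 53 36 93 c0 e7 92) = d8 cd; tag = H(3a 39 5c d8 cd) = 6311
m2: inner = H(50 53 36 b8 9b 9c fd) = 1e a7; tag = H(3a 39 5c 1e a7) = 3d57
m3: inner = H(50 53 36 f4 14 ba 20) = ba 01; tag = H(3a 39 5c ba 01) = 97f3 ← matches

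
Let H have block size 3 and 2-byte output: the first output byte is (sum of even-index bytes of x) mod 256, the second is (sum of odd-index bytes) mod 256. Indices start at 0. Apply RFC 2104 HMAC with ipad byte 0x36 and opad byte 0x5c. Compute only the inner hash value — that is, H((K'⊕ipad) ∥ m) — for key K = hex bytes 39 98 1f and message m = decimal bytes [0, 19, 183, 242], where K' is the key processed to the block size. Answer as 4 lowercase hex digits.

Key hex bytes 39 98 1f is exactly B = 3 bytes: K' = 39 98 1f.
K' ⊕ ipad = 0f ae 29.
Inner input = 0f ae 29 ∥ 00 13 b7 f2.
Inner hash: even-index sum = 317 mod 256 = 61; odd-index sum = 357 mod 256 = 101 → 3d 65.

3d65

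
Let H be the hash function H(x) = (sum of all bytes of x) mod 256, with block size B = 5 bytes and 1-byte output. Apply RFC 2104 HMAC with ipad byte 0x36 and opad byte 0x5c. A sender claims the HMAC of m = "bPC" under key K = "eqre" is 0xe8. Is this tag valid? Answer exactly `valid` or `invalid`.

Key "eqre" = 65 71 72 65 is 4 bytes ≤ B = 5; zero-pad to 5 bytes: K' = 65 71 72 65 00.
K' ⊕ ipad = 53 47 44 53 36; K' ⊕ opad = 39 2d 2e 39 5c.
Inner hash: sum = 83+71+68+83+54+98+80+67 = 604; mod 256 = 92 → 5c.
Outer hash (recomputed tag): sum = 57+45+46+57+92+92 = 389; mod 256 = 133 → 85.
Recomputed tag = 85; claimed = e8 → mismatch.

invalid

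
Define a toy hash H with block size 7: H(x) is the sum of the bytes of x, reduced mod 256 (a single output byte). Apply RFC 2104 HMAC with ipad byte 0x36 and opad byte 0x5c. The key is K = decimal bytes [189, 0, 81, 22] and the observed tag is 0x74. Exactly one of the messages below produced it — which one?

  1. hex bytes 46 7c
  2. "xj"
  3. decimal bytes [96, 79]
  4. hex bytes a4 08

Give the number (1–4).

Key decimal bytes [189, 0, 81, 22] = bd 00 51 16 is 4 bytes ≤ B = 7; zero-pad to 7 bytes: K' = bd 00 51 16 00 00 00.
K' ⊕ ipad = 8b 36 67 20 36 36 36; K' ⊕ opad = e1 5c 0d 4a 5c 5c 5c.
m1: inner = H(8b 36 67 20 36 36 36 46 7c) = ac; tag = H(e1 5c 0d 4a 5c 5c 5c ac) = 54
m2: inner = H(8b 36 67 20 36 36 36 78 6a) = cc; tag = H(e1 5c 0d 4a 5c 5c 5c cc) = 74 ← matches
m3: inner = H(8b 36 67 20 36 36 36 60 4f) = 99; tag = H(e1 5c 0d 4a 5c 5c 5c 99) = 41
m4: inner = H(8b 36 67 20 36 36 36 a4 08) = 96; tag = H(e1 5c 0d 4a 5c 5c 5c 96) = 3e

2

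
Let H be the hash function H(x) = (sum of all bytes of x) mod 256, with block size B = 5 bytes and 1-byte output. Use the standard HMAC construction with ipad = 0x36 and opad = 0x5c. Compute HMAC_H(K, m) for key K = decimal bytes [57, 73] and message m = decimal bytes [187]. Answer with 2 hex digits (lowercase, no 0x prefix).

Key decimal bytes [57, 73] = 39 49 is 2 bytes ≤ B = 5; zero-pad to 5 bytes: K' = 39 49 00 00 00.
K' ⊕ ipad = 0f 7f 36 36 36.  K' ⊕ opad = 65 15 5c 5c 5c.
Inner input = (K'⊕ipad) ∥ m = 0f 7f 36 36 36 ∥ bb.
Inner hash: sum = 15+127+54+54+54+187 = 491; mod 256 = 235 → eb.
Outer input = (K'⊕opad) ∥ inner = 65 15 5c 5c 5c ∥ eb.
Outer hash (tag): sum = 101+21+92+92+92+235 = 633; mod 256 = 121 → 79.

79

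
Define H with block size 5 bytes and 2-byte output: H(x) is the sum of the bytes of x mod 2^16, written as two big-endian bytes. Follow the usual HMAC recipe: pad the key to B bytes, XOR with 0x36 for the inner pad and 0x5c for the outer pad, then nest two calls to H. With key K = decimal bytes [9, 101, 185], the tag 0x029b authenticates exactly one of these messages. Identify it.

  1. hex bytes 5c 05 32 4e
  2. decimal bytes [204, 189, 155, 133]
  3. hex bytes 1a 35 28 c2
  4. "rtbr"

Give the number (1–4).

Key decimal bytes [9, 101, 185] = 09 65 b9 is 3 bytes ≤ B = 5; zero-pad to 5 bytes: K' = 09 65 b9 00 00.
K' ⊕ ipad = 3f 53 8f 36 36; K' ⊕ opad = 55 39 e5 5c 5c.
m1: inner = H(3f 53 8f 36 36 5c 05 32 4e) = 02 6e; tag = H(55 39 e5 5c 5c 02 6e) = 029b ← matches
m2: inner = H(3f 53 8f 36 36 cc bd 9b 85) = 04 36; tag = H(55 39 e5 5c 5c 04 36) = 0265
m3: inner = H(3f 53 8f 36 36 1a 35 28 c2) = 02 c6; tag = H(55 39 e5 5c 5c 02 c6) = 02f3
m4: inner = H(3f 53 8f 36 36 72 74 62 72) = 03 47; tag = H(55 39 e5 5c 5c 03 47) = 0275

1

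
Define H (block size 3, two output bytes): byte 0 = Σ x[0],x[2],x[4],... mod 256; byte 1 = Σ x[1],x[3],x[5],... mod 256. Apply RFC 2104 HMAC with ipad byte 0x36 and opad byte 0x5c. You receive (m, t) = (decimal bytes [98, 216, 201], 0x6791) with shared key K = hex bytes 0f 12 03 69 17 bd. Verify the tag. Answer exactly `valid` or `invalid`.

invalid

Key hex bytes 0f 12 03 69 17 bd is 6 bytes > B = 3, so hash it first: H(key) = 29 38, then zero-pad to 3 bytes: K' = 29 38 00.
K' ⊕ ipad = 1f 0e 36; K' ⊕ opad = 75 64 5c.
Inner hash: even-index sum = 301 mod 256 = 45; odd-index sum = 313 mod 256 = 57 → 2d 39.
Outer hash (recomputed tag): even-index sum = 266 mod 256 = 10; odd-index sum = 145 mod 256 = 145 → 0a 91.
Recomputed tag = 0a91; claimed = 6791 → mismatch.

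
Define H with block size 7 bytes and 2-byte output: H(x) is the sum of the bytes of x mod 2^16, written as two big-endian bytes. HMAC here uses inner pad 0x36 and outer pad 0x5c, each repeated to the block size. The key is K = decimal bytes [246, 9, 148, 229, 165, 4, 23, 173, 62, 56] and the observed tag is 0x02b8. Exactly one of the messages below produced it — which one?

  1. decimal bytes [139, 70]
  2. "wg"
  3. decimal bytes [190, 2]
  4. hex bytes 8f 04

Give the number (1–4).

2

Key decimal bytes [246, 9, 148, 229, 165, 4, 23, 173, 62, 56] = f6 09 94 e5 a5 04 17 ad 3e 38 is 10 bytes > B = 7, so hash it first: H(key) = 04 5b, then zero-pad to 7 bytes: K' = 04 5b 00 00 00 00 00.
K' ⊕ ipad = 32 6d 36 36 36 36 36; K' ⊕ opad = 58 07 5c 5c 5c 5c 5c.
m1: inner = H(32 6d 36 36 36 36 36 8b 46) = 02 7e; tag = H(58 07 5c 5c 5c 5c 5c 02 7e) = 02ab
m2: inner = H(32 6d 36 36 36 36 36 77 67) = 02 8b; tag = H(58 07 5c 5c 5c 5c 5c 02 8b) = 02b8 ← matches
m3: inner = H(32 6d 36 36 36 36 36 be 02) = 02 6d; tag = H(58 07 5c 5c 5c 5c 5c 02 6d) = 029a
m4: inner = H(32 6d 36 36 36 36 36 8f 04) = 02 40; tag = H(58 07 5c 5c 5c 5c 5c 02 40) = 026d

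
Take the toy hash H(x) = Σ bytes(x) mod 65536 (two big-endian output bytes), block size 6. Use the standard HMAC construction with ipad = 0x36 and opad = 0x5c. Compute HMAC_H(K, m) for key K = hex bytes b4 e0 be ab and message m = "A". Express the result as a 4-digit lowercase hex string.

Key hex bytes b4 e0 be ab is 4 bytes ≤ B = 6; zero-pad to 6 bytes: K' = b4 e0 be ab 00 00.
K' ⊕ ipad = 82 d6 88 9d 36 36.  K' ⊕ opad = e8 bc e2 f7 5c 5c.
Inner input = (K'⊕ipad) ∥ m = 82 d6 88 9d 36 36 ∥ 41.
Inner hash: sum = 130+214+136+157+54+54+65 = 810 → 03 2a.
Outer input = (K'⊕opad) ∥ inner = e8 bc e2 f7 5c 5c ∥ 03 2a.
Outer hash (tag): sum = 232+188+226+247+92+92+3+42 = 1122 → 04 62.

0462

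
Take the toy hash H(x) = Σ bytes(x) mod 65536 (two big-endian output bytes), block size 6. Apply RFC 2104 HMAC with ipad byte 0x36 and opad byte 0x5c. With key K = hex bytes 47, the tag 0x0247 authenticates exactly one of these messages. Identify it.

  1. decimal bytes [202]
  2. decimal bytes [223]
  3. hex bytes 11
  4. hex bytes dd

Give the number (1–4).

2

Key hex bytes 47 is 1 byte ≤ B = 6; zero-pad to 6 bytes: K' = 47 00 00 00 00 00.
K' ⊕ ipad = 71 36 36 36 36 36; K' ⊕ opad = 1b 5c 5c 5c 5c 5c.
m1: inner = H(71 36 36 36 36 36 ca) = 02 49; tag = H(1b 5c 5c 5c 5c 5c 02 49) = 0232
m2: inner = H(71 36 36 36 36 36 df) = 02 5e; tag = H(1b 5c 5c 5c 5c 5c 02 5e) = 0247 ← matches
m3: inner = H(71 36 36 36 36 36 11) = 01 90; tag = H(1b 5c 5c 5c 5c 5c 01 90) = 0278
m4: inner = H(71 36 36 36 36 36 dd) = 02 5c; tag = H(1b 5c 5c 5c 5c 5c 02 5c) = 0245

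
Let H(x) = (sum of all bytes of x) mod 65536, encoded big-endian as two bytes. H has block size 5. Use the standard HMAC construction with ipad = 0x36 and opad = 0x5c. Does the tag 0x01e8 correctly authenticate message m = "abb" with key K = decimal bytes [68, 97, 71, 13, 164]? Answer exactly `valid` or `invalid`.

valid

Key decimal bytes [68, 97, 71, 13, 164] = 44 61 47 0d a4 is exactly B = 5 bytes: K' = 44 61 47 0d a4.
K' ⊕ ipad = 72 57 71 3b 92; K' ⊕ opad = 18 3d 1b 51 f8.
Inner hash: sum = 114+87+113+59+146+97+98+98 = 812 → 03 2c.
Outer hash (recomputed tag): sum = 24+61+27+81+248+3+44 = 488 → 01 e8.
Recomputed tag = 01e8; claimed = 01e8 → match.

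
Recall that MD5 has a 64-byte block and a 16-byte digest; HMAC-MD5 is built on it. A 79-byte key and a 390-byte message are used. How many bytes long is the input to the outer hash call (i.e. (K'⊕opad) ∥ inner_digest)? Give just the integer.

Key is 79 > 64 bytes, so it is hashed to 16 bytes then zero-padded to 64: |K'| = 64.
Outer input = (K'⊕opad) ∥ H(inner) → 64 + 16 = 80 bytes.

80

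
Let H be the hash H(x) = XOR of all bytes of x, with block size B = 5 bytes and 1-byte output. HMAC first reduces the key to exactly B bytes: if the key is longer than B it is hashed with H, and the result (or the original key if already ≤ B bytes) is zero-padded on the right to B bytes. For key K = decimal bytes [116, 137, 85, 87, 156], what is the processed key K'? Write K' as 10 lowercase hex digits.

748955579c

Key decimal bytes [116, 137, 85, 87, 156] = 74 89 55 57 9c is exactly B = 5 bytes: K' = 74 89 55 57 9c.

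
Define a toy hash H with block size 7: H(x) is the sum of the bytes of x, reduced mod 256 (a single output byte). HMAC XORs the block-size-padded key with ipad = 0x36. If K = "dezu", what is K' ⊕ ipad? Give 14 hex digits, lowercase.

52534c43363636

Key "dezu" = 64 65 7a 75 is 4 bytes ≤ B = 7; zero-pad to 7 bytes: K' = 64 65 7a 75 00 00 00.
XOR each byte with 0x36: 64⊕36=52, 65⊕36=53, 7a⊕36=4c, 75⊕36=43, 00⊕36=36, 00⊕36=36, 00⊕36=36.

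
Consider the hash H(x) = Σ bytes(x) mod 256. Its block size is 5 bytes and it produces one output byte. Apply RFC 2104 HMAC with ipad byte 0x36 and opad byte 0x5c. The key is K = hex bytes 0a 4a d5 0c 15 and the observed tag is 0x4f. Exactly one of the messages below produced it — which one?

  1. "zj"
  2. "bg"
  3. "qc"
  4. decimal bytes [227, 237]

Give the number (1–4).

2

Key hex bytes 0a 4a d5 0c 15 is exactly B = 5 bytes: K' = 0a 4a d5 0c 15.
K' ⊕ ipad = 3c 7c e3 3a 23; K' ⊕ opad = 56 16 89 50 49.
m1: inner = H(3c 7c e3 3a 23 7a 6a) = dc; tag = H(56 16 89 50 49 dc) = 6a
m2: inner = H(3c 7c e3 3a 23 62 67) = c1; tag = H(56 16 89 50 49 c1) = 4f ← matches
m3: inner = H(3c 7c e3 3a 23 71 63) = cc; tag = H(56 16 89 50 49 cc) = 5a
m4: inner = H(3c 7c e3 3a 23 e3 ed) = c8; tag = H(56 16 89 50 49 c8) = 56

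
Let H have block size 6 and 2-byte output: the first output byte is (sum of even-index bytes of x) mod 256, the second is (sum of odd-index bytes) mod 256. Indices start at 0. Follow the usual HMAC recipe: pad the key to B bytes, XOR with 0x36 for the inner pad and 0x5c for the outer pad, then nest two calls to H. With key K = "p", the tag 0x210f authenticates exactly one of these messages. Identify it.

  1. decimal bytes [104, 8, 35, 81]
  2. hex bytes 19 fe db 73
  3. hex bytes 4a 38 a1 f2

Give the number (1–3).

1

Key "p" = 70 is 1 byte ≤ B = 6; zero-pad to 6 bytes: K' = 70 00 00 00 00 00.
K' ⊕ ipad = 46 36 36 36 36 36; K' ⊕ opad = 2c 5c 5c 5c 5c 5c.
m1: inner = H(46 36 36 36 36 36 68 08 23 51) = 3d fb; tag = H(2c 5c 5c 5c 5c 5c 3d fb) = 210f ← matches
m2: inner = H(46 36 36 36 36 36 19 fe db 73) = a6 13; tag = H(2c 5c 5c 5c 5c 5c a6 13) = 8a27
m3: inner = H(46 36 36 36 36 36 4a 38 a1 f2) = 9d cc; tag = H(2c 5c 5c 5c 5c 5c 9d cc) = 81e0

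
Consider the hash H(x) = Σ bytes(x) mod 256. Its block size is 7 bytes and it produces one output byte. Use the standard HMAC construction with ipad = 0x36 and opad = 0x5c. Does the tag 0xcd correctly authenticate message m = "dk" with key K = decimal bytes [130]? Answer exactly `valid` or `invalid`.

valid

Key decimal bytes [130] = 82 is 1 byte ≤ B = 7; zero-pad to 7 bytes: K' = 82 00 00 00 00 00 00.
K' ⊕ ipad = b4 36 36 36 36 36 36; K' ⊕ opad = de 5c 5c 5c 5c 5c 5c.
Inner hash: sum = 180+54+54+54+54+54+54+100+107 = 711; mod 256 = 199 → c7.
Outer hash (recomputed tag): sum = 222+92+92+92+92+92+92+199 = 973; mod 256 = 205 → cd.
Recomputed tag = cd; claimed = cd → match.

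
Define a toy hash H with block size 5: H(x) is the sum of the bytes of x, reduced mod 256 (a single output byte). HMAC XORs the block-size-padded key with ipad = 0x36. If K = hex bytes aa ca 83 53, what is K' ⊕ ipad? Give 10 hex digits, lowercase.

9cfcb56536

Key hex bytes aa ca 83 53 is 4 bytes ≤ B = 5; zero-pad to 5 bytes: K' = aa ca 83 53 00.
XOR each byte with 0x36: aa⊕36=9c, ca⊕36=fc, 83⊕36=b5, 53⊕36=65, 00⊕36=36.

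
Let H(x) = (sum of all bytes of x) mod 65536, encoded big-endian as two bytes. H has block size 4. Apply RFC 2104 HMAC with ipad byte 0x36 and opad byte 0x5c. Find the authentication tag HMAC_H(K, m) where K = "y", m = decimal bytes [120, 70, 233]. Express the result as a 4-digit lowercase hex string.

Key "y" = 79 is 1 byte ≤ B = 4; zero-pad to 4 bytes: K' = 79 00 00 00.
K' ⊕ ipad = 4f 36 36 36.  K' ⊕ opad = 25 5c 5c 5c.
Inner input = (K'⊕ipad) ∥ m = 4f 36 36 36 ∥ 78 46 e9.
Inner hash: sum = 79+54+54+54+120+70+233 = 664 → 02 98.
Outer input = (K'⊕opad) ∥ inner = 25 5c 5c 5c ∥ 02 98.
Outer hash (tag): sum = 37+92+92+92+2+152 = 467 → 01 d3.

01d3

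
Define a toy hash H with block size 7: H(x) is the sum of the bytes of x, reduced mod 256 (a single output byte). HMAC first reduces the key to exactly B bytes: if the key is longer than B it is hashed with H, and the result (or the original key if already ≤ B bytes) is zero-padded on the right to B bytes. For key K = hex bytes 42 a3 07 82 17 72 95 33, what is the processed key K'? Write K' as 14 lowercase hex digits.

|K| = 8 > B = 7, so first hash the key.
H(K): sum = 66+163+7+130+23+114+149+51 = 703; mod 256 = 191 → bf.
Zero-pad H(K) = bf to 7 bytes: K' = bf 00 00 00 00 00 00.

bf000000000000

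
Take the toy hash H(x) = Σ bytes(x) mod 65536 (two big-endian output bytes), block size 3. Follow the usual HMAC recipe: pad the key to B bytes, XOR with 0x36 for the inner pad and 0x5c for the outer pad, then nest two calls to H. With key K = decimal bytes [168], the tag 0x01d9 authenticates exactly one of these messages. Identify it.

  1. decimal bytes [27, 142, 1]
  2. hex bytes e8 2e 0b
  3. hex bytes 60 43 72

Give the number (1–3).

Key decimal bytes [168] = a8 is 1 byte ≤ B = 3; zero-pad to 3 bytes: K' = a8 00 00.
K' ⊕ ipad = 9e 36 36; K' ⊕ opad = f4 5c 5c.
m1: inner = H(9e 36 36 1b 8e 01) = 01 b4; tag = H(f4 5c 5c 01 b4) = 0261
m2: inner = H(9e 36 36 e8 2e 0b) = 02 2b; tag = H(f4 5c 5c 02 2b) = 01d9 ← matches
m3: inner = H(9e 36 36 60 43 72) = 02 1f; tag = H(f4 5c 5c 02 1f) = 01cd

2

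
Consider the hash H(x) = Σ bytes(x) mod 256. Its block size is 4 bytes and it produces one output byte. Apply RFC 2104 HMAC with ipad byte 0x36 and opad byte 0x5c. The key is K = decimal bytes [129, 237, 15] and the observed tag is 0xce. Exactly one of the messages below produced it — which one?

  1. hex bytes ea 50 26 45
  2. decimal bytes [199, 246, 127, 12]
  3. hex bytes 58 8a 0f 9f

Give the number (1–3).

3

Key decimal bytes [129, 237, 15] = 81 ed 0f is 3 bytes ≤ B = 4; zero-pad to 4 bytes: K' = 81 ed 0f 00.
K' ⊕ ipad = b7 db 39 36; K' ⊕ opad = dd b1 53 5c.
m1: inner = H(b7 db 39 36 ea 50 26 45) = a6; tag = H(dd b1 53 5c a6) = e3
m2: inner = H(b7 db 39 36 c7 f6 7f 0c) = 49; tag = H(dd b1 53 5c 49) = 86
m3: inner = H(b7 db 39 36 58 8a 0f 9f) = 91; tag = H(dd b1 53 5c 91) = ce ← matches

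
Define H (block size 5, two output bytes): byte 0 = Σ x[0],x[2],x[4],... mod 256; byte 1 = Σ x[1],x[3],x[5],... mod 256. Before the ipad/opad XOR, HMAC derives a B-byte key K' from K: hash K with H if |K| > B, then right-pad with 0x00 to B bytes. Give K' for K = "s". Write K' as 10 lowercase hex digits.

7300000000

Key "s" = 73 is 1 byte ≤ B = 5; zero-pad to 5 bytes: K' = 73 00 00 00 00.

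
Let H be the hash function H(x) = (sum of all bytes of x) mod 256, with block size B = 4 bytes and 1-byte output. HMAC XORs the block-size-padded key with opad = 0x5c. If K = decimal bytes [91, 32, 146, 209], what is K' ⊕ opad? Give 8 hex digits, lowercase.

Key decimal bytes [91, 32, 146, 209] = 5b 20 92 d1 is exactly B = 4 bytes: K' = 5b 20 92 d1.
XOR each byte with 0x5c: 5b⊕5c=07, 20⊕5c=7c, 92⊕5c=ce, d1⊕5c=8d.

077cce8d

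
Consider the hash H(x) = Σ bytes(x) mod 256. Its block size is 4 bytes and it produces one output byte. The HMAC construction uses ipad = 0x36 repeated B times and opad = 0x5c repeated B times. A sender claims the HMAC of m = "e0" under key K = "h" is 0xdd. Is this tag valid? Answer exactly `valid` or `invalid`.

Key "h" = 68 is 1 byte ≤ B = 4; zero-pad to 4 bytes: K' = 68 00 00 00.
K' ⊕ ipad = 5e 36 36 36; K' ⊕ opad = 34 5c 5c 5c.
Inner hash: sum = 94+54+54+54+101+48 = 405; mod 256 = 149 → 95.
Outer hash (recomputed tag): sum = 52+92+92+92+149 = 477; mod 256 = 221 → dd.
Recomputed tag = dd; claimed = dd → match.

valid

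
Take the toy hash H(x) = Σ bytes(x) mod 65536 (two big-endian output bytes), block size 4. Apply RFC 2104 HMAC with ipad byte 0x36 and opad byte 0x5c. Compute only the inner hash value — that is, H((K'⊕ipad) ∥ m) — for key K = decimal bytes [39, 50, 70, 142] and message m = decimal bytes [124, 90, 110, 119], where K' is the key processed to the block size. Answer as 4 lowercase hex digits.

Key decimal bytes [39, 50, 70, 142] = 27 32 46 8e is exactly B = 4 bytes: K' = 27 32 46 8e.
K' ⊕ ipad = 11 04 70 b8.
Inner input = 11 04 70 b8 ∥ 7c 5a 6e 77.
Inner hash: sum = 17+4+112+184+124+90+110+119 = 760 → 02 f8.

02f8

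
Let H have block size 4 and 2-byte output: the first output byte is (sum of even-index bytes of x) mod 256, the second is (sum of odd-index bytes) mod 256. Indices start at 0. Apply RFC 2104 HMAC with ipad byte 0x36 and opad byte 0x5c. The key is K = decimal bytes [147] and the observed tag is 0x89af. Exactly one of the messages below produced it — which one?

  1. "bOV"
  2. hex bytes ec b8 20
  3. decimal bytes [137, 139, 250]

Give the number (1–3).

3

Key decimal bytes [147] = 93 is 1 byte ≤ B = 4; zero-pad to 4 bytes: K' = 93 00 00 00.
K' ⊕ ipad = a5 36 36 36; K' ⊕ opad = cf 5c 5c 5c.
m1: inner = H(a5 36 36 36 62 4f 56) = 93 bb; tag = H(cf 5c 5c 5c 93 bb) = be73
m2: inner = H(a5 36 36 36 ec b8 20) = e7 24; tag = H(cf 5c 5c 5c e7 24) = 12dc
m3: inner = H(a5 36 36 36 89 8b fa) = 5e f7; tag = H(cf 5c 5c 5c 5e f7) = 89af ← matches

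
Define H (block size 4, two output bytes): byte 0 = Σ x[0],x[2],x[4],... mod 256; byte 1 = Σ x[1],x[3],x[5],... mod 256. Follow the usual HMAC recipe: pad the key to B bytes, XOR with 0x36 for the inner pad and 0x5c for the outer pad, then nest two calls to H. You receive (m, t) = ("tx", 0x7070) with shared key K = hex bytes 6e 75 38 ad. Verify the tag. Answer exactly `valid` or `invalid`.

valid

Key hex bytes 6e 75 38 ad is exactly B = 4 bytes: K' = 6e 75 38 ad.
K' ⊕ ipad = 58 43 0e 9b; K' ⊕ opad = 32 29 64 f1.
Inner hash: even-index sum = 218 mod 256 = 218; odd-index sum = 342 mod 256 = 86 → da 56.
Outer hash (recomputed tag): even-index sum = 368 mod 256 = 112; odd-index sum = 368 mod 256 = 112 → 70 70.
Recomputed tag = 7070; claimed = 7070 → match.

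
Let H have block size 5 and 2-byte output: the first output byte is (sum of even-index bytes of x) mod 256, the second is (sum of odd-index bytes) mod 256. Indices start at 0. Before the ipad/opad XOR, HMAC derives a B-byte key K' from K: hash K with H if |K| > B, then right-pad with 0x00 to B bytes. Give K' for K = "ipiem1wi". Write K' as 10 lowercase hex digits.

|K| = 8 > B = 5, so first hash the key.
H(K): even-index sum = 438 mod 256 = 182; odd-index sum = 367 mod 256 = 111 → b6 6f.
Zero-pad H(K) = b6 6f to 5 bytes: K' = b6 6f 00 00 00.

b66f000000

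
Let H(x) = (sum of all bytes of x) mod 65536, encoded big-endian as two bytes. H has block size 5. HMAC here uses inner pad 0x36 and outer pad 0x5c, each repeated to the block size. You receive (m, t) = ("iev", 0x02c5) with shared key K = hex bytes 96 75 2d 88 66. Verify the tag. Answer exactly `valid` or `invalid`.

valid

Key hex bytes 96 75 2d 88 66 is exactly B = 5 bytes: K' = 96 75 2d 88 66.
K' ⊕ ipad = a0 43 1b be 50; K' ⊕ opad = ca 29 71 d4 3a.
Inner hash: sum = 160+67+27+190+80+105+101+118 = 848 → 03 50.
Outer hash (recomputed tag): sum = 202+41+113+212+58+3+80 = 709 → 02 c5.
Recomputed tag = 02c5; claimed = 02c5 → match.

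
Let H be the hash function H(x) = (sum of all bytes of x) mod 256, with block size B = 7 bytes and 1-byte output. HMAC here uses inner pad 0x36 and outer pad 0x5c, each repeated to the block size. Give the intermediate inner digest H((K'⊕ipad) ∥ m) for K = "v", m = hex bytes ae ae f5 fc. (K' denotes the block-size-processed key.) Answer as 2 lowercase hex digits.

Key "v" = 76 is 1 byte ≤ B = 7; zero-pad to 7 bytes: K' = 76 00 00 00 00 00 00.
K' ⊕ ipad = 40 36 36 36 36 36 36.
Inner input = 40 36 36 36 36 36 36 ∥ ae ae f5 fc.
Inner hash: sum = 64+54+54+54+54+54+54+174+174+245+252 = 1233; mod 256 = 209 → d1.

d1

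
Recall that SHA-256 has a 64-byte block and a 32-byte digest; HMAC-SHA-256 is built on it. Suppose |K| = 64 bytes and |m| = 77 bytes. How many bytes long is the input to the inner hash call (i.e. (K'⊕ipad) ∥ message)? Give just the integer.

141

Key is 64 ≤ 64 bytes, zero-padded: |K'| = 64.
Inner input = (K'⊕ipad) ∥ m → 64 + 77 = 141 bytes.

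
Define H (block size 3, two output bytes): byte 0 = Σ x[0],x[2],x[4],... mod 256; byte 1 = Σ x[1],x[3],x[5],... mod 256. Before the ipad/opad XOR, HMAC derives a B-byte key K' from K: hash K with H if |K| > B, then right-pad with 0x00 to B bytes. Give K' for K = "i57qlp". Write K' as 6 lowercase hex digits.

0c1600

|K| = 6 > B = 3, so first hash the key.
H(K): even-index sum = 268 mod 256 = 12; odd-index sum = 278 mod 256 = 22 → 0c 16.
Zero-pad H(K) = 0c 16 to 3 bytes: K' = 0c 16 00.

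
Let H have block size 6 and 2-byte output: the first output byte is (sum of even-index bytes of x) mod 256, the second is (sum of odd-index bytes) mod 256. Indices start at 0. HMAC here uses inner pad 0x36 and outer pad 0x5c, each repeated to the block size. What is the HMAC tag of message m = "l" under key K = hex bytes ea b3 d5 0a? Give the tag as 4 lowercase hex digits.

Key hex bytes ea b3 d5 0a is 4 bytes ≤ B = 6; zero-pad to 6 bytes: K' = ea b3 d5 0a 00 00.
K' ⊕ ipad = dc 85 e3 3c 36 36.  K' ⊕ opad = b6 ef 89 56 5c 5c.
Inner input = (K'⊕ipad) ∥ m = dc 85 e3 3c 36 36 ∥ 6c.
Inner hash: even-index sum = 609 mod 256 = 97; odd-index sum = 247 mod 256 = 247 → 61 f7.
Outer input = (K'⊕opad) ∥ inner = b6 ef 89 56 5c 5c ∥ 61 f7.
Outer hash (tag): even-index sum = 508 mod 256 = 252; odd-index sum = 664 mod 256 = 152 → fc 98.

fc98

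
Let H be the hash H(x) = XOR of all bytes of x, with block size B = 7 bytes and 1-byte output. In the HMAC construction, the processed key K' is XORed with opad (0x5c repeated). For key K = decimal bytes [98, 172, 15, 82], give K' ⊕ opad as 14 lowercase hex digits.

3ef0530e5c5c5c

Key decimal bytes [98, 172, 15, 82] = 62 ac 0f 52 is 4 bytes ≤ B = 7; zero-pad to 7 bytes: K' = 62 ac 0f 52 00 00 00.
XOR each byte with 0x5c: 62⊕5c=3e, ac⊕5c=f0, 0f⊕5c=53, 52⊕5c=0e, 00⊕5c=5c, 00⊕5c=5c, 00⊕5c=5c.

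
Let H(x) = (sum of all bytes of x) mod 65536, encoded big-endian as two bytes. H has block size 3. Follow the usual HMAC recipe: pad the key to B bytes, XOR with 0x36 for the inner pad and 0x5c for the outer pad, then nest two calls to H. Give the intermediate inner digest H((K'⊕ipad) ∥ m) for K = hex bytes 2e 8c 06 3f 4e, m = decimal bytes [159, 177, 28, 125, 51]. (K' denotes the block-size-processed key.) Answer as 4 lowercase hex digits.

0304

Key hex bytes 2e 8c 06 3f 4e is 5 bytes > B = 3, so hash it first: H(key) = 01 4d, then zero-pad to 3 bytes: K' = 01 4d 00.
K' ⊕ ipad = 37 7b 36.
Inner input = 37 7b 36 ∥ 9f b1 1c 7d 33.
Inner hash: sum = 55+123+54+159+177+28+125+51 = 772 → 03 04.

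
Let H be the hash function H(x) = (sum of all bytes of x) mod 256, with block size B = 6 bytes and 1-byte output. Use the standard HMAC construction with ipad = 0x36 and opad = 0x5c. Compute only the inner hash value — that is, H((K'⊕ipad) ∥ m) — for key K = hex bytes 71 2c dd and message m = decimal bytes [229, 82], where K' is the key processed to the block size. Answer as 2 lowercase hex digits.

Key hex bytes 71 2c dd is 3 bytes ≤ B = 6; zero-pad to 6 bytes: K' = 71 2c dd 00 00 00.
K' ⊕ ipad = 47 1a eb 36 36 36.
Inner input = 47 1a eb 36 36 36 ∥ e5 52.
Inner hash: sum = 71+26+235+54+54+54+229+82 = 805; mod 256 = 37 → 25.

25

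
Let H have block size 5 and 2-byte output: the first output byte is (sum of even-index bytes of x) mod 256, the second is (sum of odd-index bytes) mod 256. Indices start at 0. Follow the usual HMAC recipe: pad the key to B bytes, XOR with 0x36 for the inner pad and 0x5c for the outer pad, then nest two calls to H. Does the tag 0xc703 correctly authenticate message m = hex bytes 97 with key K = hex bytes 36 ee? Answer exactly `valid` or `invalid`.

invalid

Key hex bytes 36 ee is 2 bytes ≤ B = 5; zero-pad to 5 bytes: K' = 36 ee 00 00 00.
K' ⊕ ipad = 00 d8 36 36 36; K' ⊕ opad = 6a b2 5c 5c 5c.
Inner hash: even-index sum = 108 mod 256 = 108; odd-index sum = 421 mod 256 = 165 → 6c a5.
Outer hash (recomputed tag): even-index sum = 455 mod 256 = 199; odd-index sum = 378 mod 256 = 122 → c7 7a.
Recomputed tag = c77a; claimed = c703 → mismatch.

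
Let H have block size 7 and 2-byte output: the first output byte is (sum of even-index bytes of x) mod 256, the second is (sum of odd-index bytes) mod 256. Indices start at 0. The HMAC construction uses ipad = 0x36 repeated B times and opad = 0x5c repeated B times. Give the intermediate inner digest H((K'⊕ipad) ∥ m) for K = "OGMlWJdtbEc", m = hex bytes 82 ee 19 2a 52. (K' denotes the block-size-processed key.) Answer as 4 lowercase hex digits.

e4d9

Key "OGMlWJdtbEc" = 4f 47 4d 6c 57 4a 64 74 62 45 63 is 11 bytes > B = 7, so hash it first: H(key) = 1c b6, then zero-pad to 7 bytes: K' = 1c b6 00 00 00 00 00.
K' ⊕ ipad = 2a 80 36 36 36 36 36.
Inner input = 2a 80 36 36 36 36 36 ∥ 82 ee 19 2a 52.
Inner hash: even-index sum = 484 mod 256 = 228; odd-index sum = 473 mod 256 = 217 → e4 d9.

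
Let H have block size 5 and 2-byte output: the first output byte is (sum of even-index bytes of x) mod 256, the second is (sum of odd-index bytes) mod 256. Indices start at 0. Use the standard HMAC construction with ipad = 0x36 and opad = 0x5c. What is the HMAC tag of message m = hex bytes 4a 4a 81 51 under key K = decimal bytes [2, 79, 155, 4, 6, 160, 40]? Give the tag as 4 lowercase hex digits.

Key decimal bytes [2, 79, 155, 4, 6, 160, 40] = 02 4f 9b 04 06 a0 28 is 7 bytes > B = 5, so hash it first: H(key) = cb f3, then zero-pad to 5 bytes: K' = cb f3 00 00 00.
K' ⊕ ipad = fd c5 36 36 36.  K' ⊕ opad = 97 af 5c 5c 5c.
Inner input = (K'⊕ipad) ∥ m = fd c5 36 36 36 ∥ 4a 4a 81 51.
Inner hash: even-index sum = 516 mod 256 = 4; odd-index sum = 454 mod 256 = 198 → 04 c6.
Outer input = (K'⊕opad) ∥ inner = 97 af 5c 5c 5c ∥ 04 c6.
Outer hash (tag): even-index sum = 533 mod 256 = 21; odd-index sum = 271 mod 256 = 15 → 15 0f.

150f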